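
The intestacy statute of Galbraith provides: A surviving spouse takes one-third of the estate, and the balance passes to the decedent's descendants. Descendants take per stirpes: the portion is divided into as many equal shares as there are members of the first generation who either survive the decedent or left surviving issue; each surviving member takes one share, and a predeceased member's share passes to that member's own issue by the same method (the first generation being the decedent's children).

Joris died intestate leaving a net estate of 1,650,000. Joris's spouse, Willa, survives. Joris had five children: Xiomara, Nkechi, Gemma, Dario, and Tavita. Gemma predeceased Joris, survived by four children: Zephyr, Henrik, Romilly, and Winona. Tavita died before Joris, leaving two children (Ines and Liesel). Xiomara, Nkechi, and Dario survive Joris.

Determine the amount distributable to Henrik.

Willa takes one-third of 1,650,000 = 550,000. The remaining 1,100,000 passes to the descendants.
The descendants' portion (1,100,000) is divided into 5 shares of 220,000: Xiomara, Nkechi, and Dario each take 220,000; Gemma's 220,000 share passes to Gemma's issue; Tavita's 220,000 share passes to Tavita's issue.
Gemma's share (220,000) is divided into 4 shares of 55,000: Zephyr, Henrik, Romilly, and Winona each take 55,000.
Tavita's share (220,000) is divided into 2 shares of 110,000: Ines and Liesel each take 110,000.

Henrik receives 55,000.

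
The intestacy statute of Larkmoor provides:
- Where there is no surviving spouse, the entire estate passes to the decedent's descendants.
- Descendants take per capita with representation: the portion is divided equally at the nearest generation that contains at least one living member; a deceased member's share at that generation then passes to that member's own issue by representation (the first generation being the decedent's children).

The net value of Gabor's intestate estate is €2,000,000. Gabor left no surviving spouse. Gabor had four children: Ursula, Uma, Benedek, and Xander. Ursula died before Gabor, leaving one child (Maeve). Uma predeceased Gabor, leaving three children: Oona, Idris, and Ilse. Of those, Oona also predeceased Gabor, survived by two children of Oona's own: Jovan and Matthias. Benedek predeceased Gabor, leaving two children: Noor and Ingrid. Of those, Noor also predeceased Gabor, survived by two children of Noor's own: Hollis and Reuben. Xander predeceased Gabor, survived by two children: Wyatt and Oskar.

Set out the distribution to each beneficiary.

The entire €2,000,000 passes to the descendants.
No child survives, so the initial division is made at the grandchildren's generation.
That amount (€2,000,000) is divided into 8 shares of €250,000: Maeve, Idris, Ilse, Ingrid, Wyatt, and Oskar each take €250,000; Oona's €250,000 share passes to Oona's issue; Noor's €250,000 share passes to Noor's issue.
Oona's share (€250,000) is divided into 2 shares of €125,000: Jovan and Matthias each take €125,000.
Noor's share (€250,000) is divided into 2 shares of €125,000: Hollis and Reuben each take €125,000.

Maeve: €250,000; Jovan: €125,000; Matthias: €125,000; Idris: €250,000; Ilse: €250,000; Hollis: €125,000; Reuben: €125,000; Ingrid: €250,000; Wyatt: €250,000; Oskar: €250,000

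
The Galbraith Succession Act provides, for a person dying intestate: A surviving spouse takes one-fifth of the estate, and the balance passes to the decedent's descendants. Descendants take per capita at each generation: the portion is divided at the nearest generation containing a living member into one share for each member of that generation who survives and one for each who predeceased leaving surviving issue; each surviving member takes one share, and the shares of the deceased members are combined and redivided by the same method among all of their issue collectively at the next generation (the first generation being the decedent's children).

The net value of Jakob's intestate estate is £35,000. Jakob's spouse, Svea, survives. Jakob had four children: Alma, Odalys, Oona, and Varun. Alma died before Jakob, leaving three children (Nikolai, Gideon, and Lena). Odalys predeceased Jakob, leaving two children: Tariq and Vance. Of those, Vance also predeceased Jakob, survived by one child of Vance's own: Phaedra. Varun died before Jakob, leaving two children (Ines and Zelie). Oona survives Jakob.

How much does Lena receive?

Lena receives £3,000.

Svea takes one-fifth of £35,000 = £7,000. The remaining £28,000 passes to the descendants.
The descendants' portion (£28,000) is divided at the children's generation into 4 shares of £7,000. Oona takes £7,000. The 3 shares of the deceased (Alma, Odalys, and Varun) are combined into a pool of £21,000.
That pool (£21,000) is divided at the grandchildren's generation into 7 shares of £3,000. Nikolai, Gideon, Lena, Tariq, Ines, and Zelie each take £3,000. The remaining share for the deceased Vance (£3,000) is carried to the next generation.
That pool (£3,000) passes entirely to Phaedra, the sole taker at the great-grandchildren's generation.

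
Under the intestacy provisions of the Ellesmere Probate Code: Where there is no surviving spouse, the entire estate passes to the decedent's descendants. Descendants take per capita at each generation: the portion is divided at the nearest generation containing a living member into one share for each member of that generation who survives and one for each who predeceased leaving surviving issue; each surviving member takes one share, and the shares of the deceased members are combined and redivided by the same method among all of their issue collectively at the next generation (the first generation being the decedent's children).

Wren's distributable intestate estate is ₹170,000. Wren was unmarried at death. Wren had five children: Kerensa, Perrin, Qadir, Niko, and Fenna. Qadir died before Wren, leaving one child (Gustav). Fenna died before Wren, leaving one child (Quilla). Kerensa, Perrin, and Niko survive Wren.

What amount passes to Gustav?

Gustav receives ₹34,000.

The entire ₹170,000 passes to the descendants.
That amount (₹170,000) is divided at the children's generation into 5 shares of ₹34,000. Kerensa, Perrin, and Niko each take ₹34,000. The 2 shares of the deceased (Qadir and Fenna) are combined into a pool of ₹68,000.
That pool (₹68,000) is divided at the grandchildren's generation equally among Gustav and Quilla: ₹34,000 each.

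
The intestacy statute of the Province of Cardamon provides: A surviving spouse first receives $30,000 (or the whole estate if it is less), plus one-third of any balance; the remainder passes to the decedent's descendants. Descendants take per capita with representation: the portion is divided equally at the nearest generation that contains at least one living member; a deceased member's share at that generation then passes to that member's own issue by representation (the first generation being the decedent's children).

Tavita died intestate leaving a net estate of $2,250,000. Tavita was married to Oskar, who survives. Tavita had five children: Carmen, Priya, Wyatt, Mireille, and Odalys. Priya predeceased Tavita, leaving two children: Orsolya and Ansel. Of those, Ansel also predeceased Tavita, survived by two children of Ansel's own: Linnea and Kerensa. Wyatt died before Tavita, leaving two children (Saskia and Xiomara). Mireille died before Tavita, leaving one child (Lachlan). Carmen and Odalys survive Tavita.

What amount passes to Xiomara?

Xiomara receives $148,000.

Oskar first takes $30,000, leaving a balance of $2,220,000. Oskar then takes one-third of the balance ($740,000), for a total of $770,000. The remaining $1,480,000 passes to the descendants.
The descendants' portion ($1,480,000) is divided into 5 shares of $296,000: Carmen and Odalys each take $296,000; Priya's $296,000 share passes to Priya's issue; Wyatt's $296,000 share passes to Wyatt's issue; Mireille's $296,000 share passes to Mireille's issue.
Priya's share ($296,000) is divided into 2 shares of $148,000: Orsolya takes $148,000; Ansel's $148,000 share passes to Ansel's issue.
Ansel's share ($148,000) is divided into 2 shares of $74,000: Linnea and Kerensa each take $74,000.
Wyatt's share ($296,000) is divided into 2 shares of $148,000: Saskia and Xiomara each take $148,000.
Mireille's share ($296,000) passes entirely to Lachlan.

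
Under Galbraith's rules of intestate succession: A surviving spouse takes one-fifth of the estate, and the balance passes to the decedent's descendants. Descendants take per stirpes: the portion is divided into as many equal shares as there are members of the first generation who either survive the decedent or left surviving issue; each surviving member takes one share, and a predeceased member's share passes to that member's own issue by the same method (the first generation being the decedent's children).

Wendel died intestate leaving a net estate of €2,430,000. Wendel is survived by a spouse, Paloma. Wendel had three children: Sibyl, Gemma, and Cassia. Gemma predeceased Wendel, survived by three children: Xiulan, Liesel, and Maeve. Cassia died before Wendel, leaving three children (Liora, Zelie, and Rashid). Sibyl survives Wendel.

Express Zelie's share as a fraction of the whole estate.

Paloma takes one-fifth of €2,430,000 = €486,000. The remaining €1,944,000 passes to the descendants.
The descendants' portion (€1,944,000) is divided into 3 shares of €648,000: Sibyl takes €648,000; Gemma's €648,000 share passes to Gemma's issue; Cassia's €648,000 share passes to Cassia's issue.
Gemma's share (€648,000) is divided into 3 shares of €216,000: Xiulan, Liesel, and Maeve each take €216,000.
Cassia's share (€648,000) is divided into 3 shares of €216,000: Liora, Zelie, and Rashid each take €216,000.

Zelie receives 4/45 of the estate.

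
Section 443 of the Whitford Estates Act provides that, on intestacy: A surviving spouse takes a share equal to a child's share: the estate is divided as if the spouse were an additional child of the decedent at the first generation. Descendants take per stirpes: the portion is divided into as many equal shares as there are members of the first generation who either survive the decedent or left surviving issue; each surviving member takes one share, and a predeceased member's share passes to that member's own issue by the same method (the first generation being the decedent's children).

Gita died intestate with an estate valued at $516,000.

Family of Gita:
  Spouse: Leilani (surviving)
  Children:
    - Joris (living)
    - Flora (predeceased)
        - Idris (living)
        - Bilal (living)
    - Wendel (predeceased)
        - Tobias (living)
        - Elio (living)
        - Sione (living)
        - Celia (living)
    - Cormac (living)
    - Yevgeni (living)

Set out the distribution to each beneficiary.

Leilani: $86,000; Joris: $86,000; Idris: $43,000; Bilal: $43,000; Tobias: $21,500; Elio: $21,500; Sione: $21,500; Celia: $21,500; Cormac: $86,000; Yevgeni: $86,000

The spouse counts as an additional share at the children's level, so there are 6 primary shares of $86,000. Leilani takes one such share ($86,000).
The children's combined portion ($430,000) is divided into 5 shares of $86,000: Joris, Cormac, and Yevgeni each take $86,000; Flora's $86,000 share passes to Flora's issue; Wendel's $86,000 share passes to Wendel's issue.
Flora's share ($86,000) is divided into 2 shares of $43,000: Idris and Bilal each take $43,000.
Wendel's share ($86,000) is divided into 4 shares of $21,500: Tobias, Elio, Sione, and Celia each take $21,500.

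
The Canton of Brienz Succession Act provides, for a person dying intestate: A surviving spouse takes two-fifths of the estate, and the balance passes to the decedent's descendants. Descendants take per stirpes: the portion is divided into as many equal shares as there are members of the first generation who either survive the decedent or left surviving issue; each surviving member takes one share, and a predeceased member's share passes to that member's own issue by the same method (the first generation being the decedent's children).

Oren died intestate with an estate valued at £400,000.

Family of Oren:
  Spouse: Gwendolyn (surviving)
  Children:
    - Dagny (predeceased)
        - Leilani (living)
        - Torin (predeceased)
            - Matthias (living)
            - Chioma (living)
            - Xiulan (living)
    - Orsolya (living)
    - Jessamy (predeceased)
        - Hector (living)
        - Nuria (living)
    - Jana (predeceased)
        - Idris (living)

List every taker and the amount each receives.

Gwendolyn takes two-fifths of £400,000 = £160,000. The remaining £240,000 passes to the descendants.
The descendants' portion (£240,000) is divided into 4 shares of £60,000: Orsolya takes £60,000; Dagny's £60,000 share passes to Dagny's issue; Jessamy's £60,000 share passes to Jessamy's issue; Jana's £60,000 share passes to Jana's issue.
Dagny's share (£60,000) is divided into 2 shares of £30,000: Leilani takes £30,000; Torin's £30,000 share passes to Torin's issue.
Torin's share (£30,000) is divided into 3 shares of £10,000: Matthias, Chioma, and Xiulan each take £10,000.
Jessamy's share (£60,000) is divided into 2 shares of £30,000: Hector and Nuria each take £30,000.
Jana's share (£60,000) passes entirely to Idris.

Gwendolyn: £160,000; Leilani: £30,000; Matthias: £10,000; Chioma: £10,000; Xiulan: £10,000; Orsolya: £60,000; Hector: £30,000; Nuria: £30,000; Idris: £60,000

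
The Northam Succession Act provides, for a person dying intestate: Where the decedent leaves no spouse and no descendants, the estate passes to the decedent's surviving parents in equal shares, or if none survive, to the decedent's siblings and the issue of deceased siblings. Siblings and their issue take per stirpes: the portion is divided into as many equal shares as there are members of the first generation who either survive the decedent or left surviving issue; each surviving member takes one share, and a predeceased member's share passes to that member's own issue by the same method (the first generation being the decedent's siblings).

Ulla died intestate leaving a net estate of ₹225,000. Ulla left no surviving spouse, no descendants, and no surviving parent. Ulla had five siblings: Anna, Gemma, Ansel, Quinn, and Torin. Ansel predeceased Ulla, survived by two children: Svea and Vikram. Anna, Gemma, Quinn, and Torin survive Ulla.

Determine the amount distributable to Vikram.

The entire ₹225,000 passes to the siblings and their issue.
That amount (₹225,000) is divided into 5 shares of ₹45,000: Anna, Gemma, Quinn, and Torin each take ₹45,000; Ansel's ₹45,000 share passes to Ansel's issue.
Ansel's share (₹45,000) is divided into 2 shares of ₹22,500: Svea and Vikram each take ₹22,500.

Vikram receives ₹22,500.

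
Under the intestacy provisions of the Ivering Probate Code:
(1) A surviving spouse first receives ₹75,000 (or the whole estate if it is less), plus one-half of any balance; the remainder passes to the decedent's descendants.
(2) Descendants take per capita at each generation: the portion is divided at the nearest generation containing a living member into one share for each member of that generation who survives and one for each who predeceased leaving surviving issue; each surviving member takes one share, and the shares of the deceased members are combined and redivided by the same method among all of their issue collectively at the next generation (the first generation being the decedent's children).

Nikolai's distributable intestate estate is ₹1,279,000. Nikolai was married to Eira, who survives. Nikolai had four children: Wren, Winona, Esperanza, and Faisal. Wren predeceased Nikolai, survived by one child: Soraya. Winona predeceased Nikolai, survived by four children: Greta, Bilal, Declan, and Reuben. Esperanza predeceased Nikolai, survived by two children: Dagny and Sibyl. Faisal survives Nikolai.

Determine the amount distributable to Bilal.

Eira first takes ₹75,000, leaving a balance of ₹1,204,000. Eira then takes one-half of the balance (₹602,000), for a total of ₹677,000. The remaining ₹602,000 passes to the descendants.
The descendants' portion (₹602,000) is divided at the children's generation into 4 shares of ₹150,500. Faisal takes ₹150,500. The 3 shares of the deceased (Wren, Winona, and Esperanza) are combined into a pool of ₹451,500.
That pool (₹451,500) is divided at the grandchildren's generation equally among Soraya, Greta, Bilal, Declan, Reuben, Dagny, and Sibyl: ₹64,500 each.

Bilal receives ₹64,500.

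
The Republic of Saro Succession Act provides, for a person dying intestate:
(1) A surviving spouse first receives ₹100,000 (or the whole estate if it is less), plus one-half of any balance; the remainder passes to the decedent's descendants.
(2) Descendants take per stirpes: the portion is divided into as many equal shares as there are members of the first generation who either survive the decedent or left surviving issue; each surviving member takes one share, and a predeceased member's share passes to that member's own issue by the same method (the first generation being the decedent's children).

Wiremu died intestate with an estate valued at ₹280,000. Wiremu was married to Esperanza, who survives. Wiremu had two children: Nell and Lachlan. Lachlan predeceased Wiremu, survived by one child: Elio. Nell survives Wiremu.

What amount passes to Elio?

Elio receives ₹45,000.

Esperanza first takes ₹100,000, leaving a balance of ₹180,000. Esperanza then takes one-half of the balance (₹90,000), for a total of ₹190,000. The remaining ₹90,000 passes to the descendants.
The descendants' portion (₹90,000) is divided into 2 shares of ₹45,000: Nell takes ₹45,000; Lachlan's ₹45,000 share passes to Lachlan's issue.
Lachlan's share (₹45,000) passes entirely to Elio.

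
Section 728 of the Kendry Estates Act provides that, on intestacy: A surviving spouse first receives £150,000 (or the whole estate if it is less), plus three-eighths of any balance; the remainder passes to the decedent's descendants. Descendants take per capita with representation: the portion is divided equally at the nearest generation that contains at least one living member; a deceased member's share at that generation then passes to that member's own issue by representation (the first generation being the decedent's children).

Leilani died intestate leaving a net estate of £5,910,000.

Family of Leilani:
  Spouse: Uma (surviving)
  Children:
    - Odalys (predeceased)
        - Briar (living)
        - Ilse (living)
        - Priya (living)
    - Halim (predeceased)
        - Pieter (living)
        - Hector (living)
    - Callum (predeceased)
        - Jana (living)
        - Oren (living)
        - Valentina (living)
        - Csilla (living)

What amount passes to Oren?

Uma first takes £150,000, leaving a balance of £5,760,000. Uma then takes three-eighths of the balance (£2,160,000), for a total of £2,310,000. The remaining £3,600,000 passes to the descendants.
No child survives, so the initial division is made at the grandchildren's generation.
The descendants' portion (£3,600,000) is divided into 9 shares of £400,000: Briar, Ilse, Priya, Pieter, Hector, Jana, Oren, Valentina, and Csilla each take £400,000.

Oren receives £400,000.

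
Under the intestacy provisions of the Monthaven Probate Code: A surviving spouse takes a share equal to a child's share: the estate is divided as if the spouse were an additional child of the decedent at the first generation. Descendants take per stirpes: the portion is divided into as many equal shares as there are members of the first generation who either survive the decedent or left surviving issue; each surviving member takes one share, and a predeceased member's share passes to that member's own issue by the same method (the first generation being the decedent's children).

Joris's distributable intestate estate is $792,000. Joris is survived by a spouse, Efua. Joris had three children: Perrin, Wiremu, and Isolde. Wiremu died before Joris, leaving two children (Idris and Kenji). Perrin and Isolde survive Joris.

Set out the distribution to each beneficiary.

Efua: $198,000; Perrin: $198,000; Idris: $99,000; Kenji: $99,000; Isolde: $198,000

The spouse counts as an additional share at the children's level, so there are 4 primary shares of $198,000. Efua takes one such share ($198,000).
The children's combined portion ($594,000) is divided into 3 shares of $198,000: Perrin and Isolde each take $198,000; Wiremu's $198,000 share passes to Wiremu's issue.
Wiremu's share ($198,000) is divided into 2 shares of $99,000: Idris and Kenji each take $99,000.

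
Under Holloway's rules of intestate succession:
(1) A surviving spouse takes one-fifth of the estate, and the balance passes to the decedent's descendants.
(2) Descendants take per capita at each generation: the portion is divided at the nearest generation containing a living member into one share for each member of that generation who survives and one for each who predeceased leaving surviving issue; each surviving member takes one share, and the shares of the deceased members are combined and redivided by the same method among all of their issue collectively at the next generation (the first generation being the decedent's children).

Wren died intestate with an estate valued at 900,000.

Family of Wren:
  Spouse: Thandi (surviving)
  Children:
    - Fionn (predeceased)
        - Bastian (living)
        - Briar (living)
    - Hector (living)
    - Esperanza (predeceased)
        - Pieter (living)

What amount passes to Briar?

Briar receives 160,000.

Thandi takes one-fifth of 900,000 = 180,000. The remaining 720,000 passes to the descendants.
The descendants' portion (720,000) is divided at the children's generation into 3 shares of 240,000. Hector takes 240,000. The 2 shares of the deceased (Fionn and Esperanza) are combined into a pool of 480,000.
That pool (480,000) is divided at the grandchildren's generation equally among Bastian, Briar, and Pieter: 160,000 each.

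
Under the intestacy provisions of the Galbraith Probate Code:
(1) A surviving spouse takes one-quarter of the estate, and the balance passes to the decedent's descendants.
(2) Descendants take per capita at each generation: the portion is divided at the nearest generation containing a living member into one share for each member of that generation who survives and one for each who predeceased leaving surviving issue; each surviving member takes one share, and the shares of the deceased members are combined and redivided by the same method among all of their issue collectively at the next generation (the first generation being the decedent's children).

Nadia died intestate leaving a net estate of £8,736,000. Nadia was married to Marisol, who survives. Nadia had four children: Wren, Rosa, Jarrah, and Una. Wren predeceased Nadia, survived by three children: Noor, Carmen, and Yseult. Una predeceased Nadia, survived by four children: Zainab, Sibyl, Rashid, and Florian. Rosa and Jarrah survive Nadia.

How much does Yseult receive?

Marisol takes one-quarter of £8,736,000 = £2,184,000. The remaining £6,552,000 passes to the descendants.
The descendants' portion (£6,552,000) is divided at the children's generation into 4 shares of £1,638,000. Rosa and Jarrah each take £1,638,000. The 2 shares of the deceased (Wren and Una) are combined into a pool of £3,276,000.
That pool (£3,276,000) is divided at the grandchildren's generation equally among Noor, Carmen, Yseult, Zainab, Sibyl, Rashid, and Florian: £468,000 each.

Yseult receives £468,000.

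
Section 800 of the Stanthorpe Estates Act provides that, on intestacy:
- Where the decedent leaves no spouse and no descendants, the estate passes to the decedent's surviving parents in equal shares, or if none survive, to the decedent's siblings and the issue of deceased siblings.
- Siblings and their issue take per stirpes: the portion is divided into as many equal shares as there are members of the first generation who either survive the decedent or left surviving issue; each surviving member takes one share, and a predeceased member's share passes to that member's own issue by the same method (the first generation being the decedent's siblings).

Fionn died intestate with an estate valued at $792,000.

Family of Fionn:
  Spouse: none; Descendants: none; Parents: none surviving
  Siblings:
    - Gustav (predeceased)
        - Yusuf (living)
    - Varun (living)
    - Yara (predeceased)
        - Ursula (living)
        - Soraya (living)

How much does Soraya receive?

The entire $792,000 passes to the siblings and their issue.
That amount ($792,000) is divided into 3 shares of $264,000: Varun takes $264,000; Gustav's $264,000 share passes to Gustav's issue; Yara's $264,000 share passes to Yara's issue.
Gustav's share ($264,000) passes entirely to Yusuf.
Yara's share ($264,000) is divided into 2 shares of $132,000: Ursula and Soraya each take $132,000.

Soraya receives $132,000.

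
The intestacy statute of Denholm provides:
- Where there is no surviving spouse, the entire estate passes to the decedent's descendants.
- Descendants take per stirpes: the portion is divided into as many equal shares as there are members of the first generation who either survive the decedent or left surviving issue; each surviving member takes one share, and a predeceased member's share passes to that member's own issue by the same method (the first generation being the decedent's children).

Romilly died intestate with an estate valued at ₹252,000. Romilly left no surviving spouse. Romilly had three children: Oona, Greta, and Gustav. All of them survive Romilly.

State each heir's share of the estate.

Oona: ₹84,000; Greta: ₹84,000; Gustav: ₹84,000

The entire ₹252,000 passes to the descendants.
That amount (₹252,000) is divided into 3 shares of ₹84,000: Oona, Greta, and Gustav each take ₹84,000.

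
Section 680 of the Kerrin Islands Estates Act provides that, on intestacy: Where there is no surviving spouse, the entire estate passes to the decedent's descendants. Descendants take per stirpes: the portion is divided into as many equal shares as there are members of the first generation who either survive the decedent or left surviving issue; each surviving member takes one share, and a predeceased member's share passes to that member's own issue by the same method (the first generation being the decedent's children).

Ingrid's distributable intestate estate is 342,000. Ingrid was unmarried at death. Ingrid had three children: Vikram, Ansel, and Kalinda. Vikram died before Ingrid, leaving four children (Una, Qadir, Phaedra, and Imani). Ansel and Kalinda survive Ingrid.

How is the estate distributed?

Una: 28,500; Qadir: 28,500; Phaedra: 28,500; Imani: 28,500; Ansel: 114,000; Kalinda: 114,000

The entire 342,000 passes to the descendants.
That amount (342,000) is divided into 3 shares of 114,000: Ansel and Kalinda each take 114,000; Vikram's 114,000 share passes to Vikram's issue.
Vikram's share (114,000) is divided into 4 shares of 28,500: Una, Qadir, Phaedra, and Imani each take 28,500.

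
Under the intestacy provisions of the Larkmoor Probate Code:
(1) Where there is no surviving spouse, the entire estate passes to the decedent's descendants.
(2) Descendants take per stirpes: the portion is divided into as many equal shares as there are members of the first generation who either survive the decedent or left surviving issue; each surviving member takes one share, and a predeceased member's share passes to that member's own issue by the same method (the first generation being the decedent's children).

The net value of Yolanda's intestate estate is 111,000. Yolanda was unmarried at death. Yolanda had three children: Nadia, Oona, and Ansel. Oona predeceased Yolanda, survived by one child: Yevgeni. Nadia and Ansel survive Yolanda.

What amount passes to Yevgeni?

The entire 111,000 passes to the descendants.
That amount (111,000) is divided into 3 shares of 37,000: Nadia and Ansel each take 37,000; Oona's 37,000 share passes to Oona's issue.
Oona's share (37,000) passes entirely to Yevgeni.

Yevgeni receives 37,000.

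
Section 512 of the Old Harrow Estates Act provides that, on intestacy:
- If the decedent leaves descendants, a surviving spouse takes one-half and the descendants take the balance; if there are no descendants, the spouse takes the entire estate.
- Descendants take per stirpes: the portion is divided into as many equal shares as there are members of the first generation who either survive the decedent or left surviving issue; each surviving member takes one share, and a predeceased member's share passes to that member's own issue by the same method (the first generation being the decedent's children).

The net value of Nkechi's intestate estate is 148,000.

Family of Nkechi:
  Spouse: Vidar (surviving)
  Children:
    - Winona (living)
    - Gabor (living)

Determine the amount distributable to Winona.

Vidar takes one-half of 148,000 = 74,000. The remaining 74,000 passes to the descendants.
The descendants' portion (74,000) is divided into 2 shares of 37,000: Winona and Gabor each take 37,000.

Winona receives 37,000.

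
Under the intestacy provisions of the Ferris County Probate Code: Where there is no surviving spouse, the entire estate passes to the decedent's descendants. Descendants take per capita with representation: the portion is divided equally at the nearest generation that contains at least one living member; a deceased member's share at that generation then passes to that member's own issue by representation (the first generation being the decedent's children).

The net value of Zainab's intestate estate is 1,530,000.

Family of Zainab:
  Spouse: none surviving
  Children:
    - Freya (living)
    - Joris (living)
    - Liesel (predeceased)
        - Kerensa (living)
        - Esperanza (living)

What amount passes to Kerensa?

The entire 1,530,000 passes to the descendants.
That amount (1,530,000) is divided into 3 shares of 510,000: Freya and Joris each take 510,000; Liesel's 510,000 share passes to Liesel's issue.
Liesel's share (510,000) is divided into 2 shares of 255,000: Kerensa and Esperanza each take 255,000.

Kerensa receives 255,000.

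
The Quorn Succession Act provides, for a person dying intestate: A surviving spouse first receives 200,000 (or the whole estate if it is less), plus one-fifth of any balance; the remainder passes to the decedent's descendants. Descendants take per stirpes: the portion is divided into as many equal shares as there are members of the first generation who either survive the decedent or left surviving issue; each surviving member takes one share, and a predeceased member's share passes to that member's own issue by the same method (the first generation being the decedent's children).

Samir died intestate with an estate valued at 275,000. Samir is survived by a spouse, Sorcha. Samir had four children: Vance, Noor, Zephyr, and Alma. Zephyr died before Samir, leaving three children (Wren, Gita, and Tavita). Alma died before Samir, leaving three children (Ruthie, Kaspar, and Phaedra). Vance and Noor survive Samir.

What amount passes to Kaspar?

Sorcha first takes 200,000, leaving a balance of 75,000. Sorcha then takes one-fifth of the balance (15,000), for a total of 215,000. The remaining 60,000 passes to the descendants.
The descendants' portion (60,000) is divided into 4 shares of 15,000: Vance and Noor each take 15,000; Zephyr's 15,000 share passes to Zephyr's issue; Alma's 15,000 share passes to Alma's issue.
Zephyr's share (15,000) is divided into 3 shares of 5,000: Wren, Gita, and Tavita each take 5,000.
Alma's share (15,000) is divided into 3 shares of 5,000: Ruthie, Kaspar, and Phaedra each take 5,000.

Kaspar receives 5,000.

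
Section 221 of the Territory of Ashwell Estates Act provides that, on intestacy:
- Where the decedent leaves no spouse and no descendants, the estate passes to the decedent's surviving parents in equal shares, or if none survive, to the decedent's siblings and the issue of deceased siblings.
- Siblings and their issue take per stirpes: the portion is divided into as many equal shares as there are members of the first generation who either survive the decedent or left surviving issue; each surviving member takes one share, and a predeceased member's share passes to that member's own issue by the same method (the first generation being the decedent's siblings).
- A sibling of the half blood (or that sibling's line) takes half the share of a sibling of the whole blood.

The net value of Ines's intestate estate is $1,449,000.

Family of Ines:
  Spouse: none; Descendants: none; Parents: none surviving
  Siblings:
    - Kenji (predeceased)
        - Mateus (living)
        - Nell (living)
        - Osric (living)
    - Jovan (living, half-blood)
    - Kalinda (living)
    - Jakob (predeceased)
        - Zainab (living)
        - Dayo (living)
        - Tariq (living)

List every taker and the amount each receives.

The entire $1,449,000 passes to the siblings and their issue.
Counting each half-blood sibling's line as half a unit, there are 7/2 units in $1,449,000, so one unit is $414,000. Whole-blood lines (Kenji, Kalinda, and Jakob) take $414,000 each; half-blood lines (Jovan) take $207,000 each.
Kenji's share ($414,000) is divided into 3 shares of $138,000: Mateus, Nell, and Osric each take $138,000.
Jakob's share ($414,000) is divided into 3 shares of $138,000: Zainab, Dayo, and Tariq each take $138,000.

Mateus: $138,000; Nell: $138,000; Osric: $138,000; Jovan: $207,000; Kalinda: $414,000; Zainab: $138,000; Dayo: $138,000; Tariq: $138,000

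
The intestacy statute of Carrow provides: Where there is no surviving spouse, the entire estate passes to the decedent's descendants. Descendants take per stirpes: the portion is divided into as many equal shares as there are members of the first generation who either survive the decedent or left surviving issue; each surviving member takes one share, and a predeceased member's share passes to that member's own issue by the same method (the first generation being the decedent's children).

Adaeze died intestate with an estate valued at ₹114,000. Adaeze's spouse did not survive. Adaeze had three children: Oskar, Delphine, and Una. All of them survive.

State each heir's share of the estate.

The entire ₹114,000 passes to the descendants.
That amount (₹114,000) is divided into 3 shares of ₹38,000: Oskar, Delphine, and Una each take ₹38,000.

Oskar: ₹38,000; Delphine: ₹38,000; Una: ₹38,000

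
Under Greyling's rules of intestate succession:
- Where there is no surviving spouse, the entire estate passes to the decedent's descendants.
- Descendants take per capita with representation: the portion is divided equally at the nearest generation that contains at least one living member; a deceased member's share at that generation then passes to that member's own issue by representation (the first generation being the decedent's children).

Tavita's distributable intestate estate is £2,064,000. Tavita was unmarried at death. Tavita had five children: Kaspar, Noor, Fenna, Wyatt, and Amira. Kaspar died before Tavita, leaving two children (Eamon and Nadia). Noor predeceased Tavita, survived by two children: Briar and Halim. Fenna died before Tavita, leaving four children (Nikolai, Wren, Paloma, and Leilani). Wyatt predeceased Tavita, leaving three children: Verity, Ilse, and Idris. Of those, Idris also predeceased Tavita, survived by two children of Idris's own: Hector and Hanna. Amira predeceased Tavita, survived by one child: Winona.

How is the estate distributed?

Eamon: £172,000; Nadia: £172,000; Briar: £172,000; Halim: £172,000; Nikolai: £172,000; Wren: £172,000; Paloma: £172,000; Leilani: £172,000; Verity: £172,000; Ilse: £172,000; Hector: £86,000; Hanna: £86,000; Winona: £172,000

The entire £2,064,000 passes to the descendants.
No child survives, so the initial division is made at the grandchildren's generation.
That amount (£2,064,000) is divided into 12 shares of £172,000: Eamon, Nadia, Briar, Halim, Nikolai, Wren, Paloma, Leilani, Verity, Ilse, and Winona each take £172,000; Idris's £172,000 share passes to Idris's issue.
Idris's share (£172,000) is divided into 2 shares of £86,000: Hector and Hanna each take £86,000.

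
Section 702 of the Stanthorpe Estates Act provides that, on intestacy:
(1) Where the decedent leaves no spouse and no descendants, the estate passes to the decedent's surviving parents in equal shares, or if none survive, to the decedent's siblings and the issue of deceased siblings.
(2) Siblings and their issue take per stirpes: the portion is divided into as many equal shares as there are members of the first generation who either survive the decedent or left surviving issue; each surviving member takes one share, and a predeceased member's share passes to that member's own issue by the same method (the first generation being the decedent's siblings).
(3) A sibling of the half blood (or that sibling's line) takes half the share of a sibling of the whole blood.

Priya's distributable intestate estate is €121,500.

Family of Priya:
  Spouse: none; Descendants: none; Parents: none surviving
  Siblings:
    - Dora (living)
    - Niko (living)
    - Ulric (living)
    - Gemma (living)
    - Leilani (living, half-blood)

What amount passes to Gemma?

Gemma receives €27,000.

The entire €121,500 passes to the siblings and their issue.
Counting each half-blood sibling's line as half a unit, there are 9/2 units in €121,500, so one unit is €27,000. Whole-blood lines (Dora, Niko, Ulric, and Gemma) take €27,000 each; half-blood lines (Leilani) take €13,500 each.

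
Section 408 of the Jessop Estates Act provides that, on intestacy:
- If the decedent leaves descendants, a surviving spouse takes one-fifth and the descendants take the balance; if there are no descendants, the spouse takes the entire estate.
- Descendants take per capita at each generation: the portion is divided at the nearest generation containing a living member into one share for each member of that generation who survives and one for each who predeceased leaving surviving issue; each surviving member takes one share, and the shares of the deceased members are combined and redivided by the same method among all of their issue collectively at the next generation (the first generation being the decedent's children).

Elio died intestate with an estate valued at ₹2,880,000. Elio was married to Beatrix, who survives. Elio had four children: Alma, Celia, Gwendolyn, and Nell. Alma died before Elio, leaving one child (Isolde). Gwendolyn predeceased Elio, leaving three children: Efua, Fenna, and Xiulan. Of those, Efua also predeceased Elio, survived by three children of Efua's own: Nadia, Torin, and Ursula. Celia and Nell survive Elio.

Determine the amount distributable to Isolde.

Isolde receives ₹288,000.

Beatrix takes one-fifth of ₹2,880,000 = ₹576,000. The remaining ₹2,304,000 passes to the descendants.
The descendants' portion (₹2,304,000) is divided at the children's generation into 4 shares of ₹576,000. Celia and Nell each take ₹576,000. The 2 shares of the deceased (Alma and Gwendolyn) are combined into a pool of ₹1,152,000.
That pool (₹1,152,000) is divided at the grandchildren's generation into 4 shares of ₹288,000. Isolde, Fenna, and Xiulan each take ₹288,000. The remaining share for the deceased Efua (₹288,000) is carried to the next generation.
That pool (₹288,000) is divided at the great-grandchildren's generation equally among Nadia, Torin, and Ursula: ₹96,000 each.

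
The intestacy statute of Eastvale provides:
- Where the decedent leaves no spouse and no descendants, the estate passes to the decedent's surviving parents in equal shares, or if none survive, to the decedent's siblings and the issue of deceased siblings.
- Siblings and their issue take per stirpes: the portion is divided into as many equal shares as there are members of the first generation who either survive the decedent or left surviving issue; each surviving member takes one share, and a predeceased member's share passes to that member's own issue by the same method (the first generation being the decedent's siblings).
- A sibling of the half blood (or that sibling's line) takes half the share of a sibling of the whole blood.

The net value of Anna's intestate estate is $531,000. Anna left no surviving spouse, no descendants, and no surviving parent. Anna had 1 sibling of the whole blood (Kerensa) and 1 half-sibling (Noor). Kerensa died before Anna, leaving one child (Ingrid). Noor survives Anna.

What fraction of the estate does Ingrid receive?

The entire $531,000 passes to the siblings and their issue.
Counting each half-blood sibling's line as half a unit, there are 3/2 units in $531,000, so one unit is $354,000. Whole-blood lines (Kerensa) take $354,000 each; half-blood lines (Noor) take $177,000 each.
Kerensa's share ($354,000) passes entirely to Ingrid.

Ingrid receives 2/3 of the estate.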